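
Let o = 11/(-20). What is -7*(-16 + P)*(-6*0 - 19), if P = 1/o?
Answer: -26068/11 ≈ -2369.8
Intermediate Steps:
o = -11/20 (o = 11*(-1/20) = -11/20 ≈ -0.55000)
P = -20/11 (P = 1/(-11/20) = -20/11 ≈ -1.8182)
-7*(-16 + P)*(-6*0 - 19) = -7*(-16 - 20/11)*(-6*0 - 19) = -(-1372)*(0 - 19)/11 = -(-1372)*(-19)/11 = -7*3724/11 = -26068/11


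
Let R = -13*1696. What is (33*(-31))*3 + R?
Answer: -25117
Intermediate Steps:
R = -22048
(33*(-31))*3 + R = (33*(-31))*3 - 22048 = -1023*3 - 22048 = -3069 - 22048 = -25117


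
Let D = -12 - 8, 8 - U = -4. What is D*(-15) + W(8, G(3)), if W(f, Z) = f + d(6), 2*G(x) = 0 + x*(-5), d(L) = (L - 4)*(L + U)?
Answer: 344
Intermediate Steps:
U = 12 (U = 8 - 1*(-4) = 8 + 4 = 12)
d(L) = (-4 + L)*(12 + L) (d(L) = (L - 4)*(L + 12) = (-4 + L)*(12 + L))
G(x) = -5*x/2 (G(x) = (0 + x*(-5))/2 = (0 - 5*x)/2 = (-5*x)/2 = -5*x/2)
W(f, Z) = 36 + f (W(f, Z) = f + (-48 + 6**2 + 8*6) = f + (-48 + 36 + 48) = f + 36 = 36 + f)
D = -20
D*(-15) + W(8, G(3)) = -20*(-15) + (36 + 8) = 300 + 44 = 344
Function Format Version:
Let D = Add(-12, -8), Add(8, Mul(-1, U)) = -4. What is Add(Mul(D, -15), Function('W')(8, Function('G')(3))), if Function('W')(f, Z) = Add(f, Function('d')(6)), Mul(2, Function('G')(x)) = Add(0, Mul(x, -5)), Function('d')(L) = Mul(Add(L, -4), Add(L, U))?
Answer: 344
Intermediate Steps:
U = 12 (U = Add(8, Mul(-1, -4)) = Add(8, 4) = 12)
Function('d')(L) = Mul(Add(-4, L), Add(12, L)) (Function('d')(L) = Mul(Add(L, -4), Add(L, 12)) = Mul(Add(-4, L), Add(12, L)))
Function('G')(x) = Mul(Rational(-5, 2), x) (Function('G')(x) = Mul(Rational(1, 2), Add(0, Mul(x, -5))) = Mul(Rational(1, 2), Add(0, Mul(-5, x))) = Mul(Rational(1, 2), Mul(-5, x)) = Mul(Rational(-5, 2), x))
Function('W')(f, Z) = Add(36, f) (Function('W')(f, Z) = Add(f, Add(-48, Pow(6, 2), Mul(8, 6))) = Add(f, Add(-48, 36, 48)) = Add(f, 36) = Add(36, f))
D = -20
Add(Mul(D, -15), Function('W')(8, Function('G')(3))) = Add(Mul(-20, -15), Add(36, 8)) = Add(300, 44) = 344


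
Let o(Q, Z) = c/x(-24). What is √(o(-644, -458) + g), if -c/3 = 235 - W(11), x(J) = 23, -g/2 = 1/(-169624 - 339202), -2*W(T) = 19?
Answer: 65*I*√1033807734326/11702998 ≈ 5.6472*I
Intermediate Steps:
W(T) = -19/2 (W(T) = -½*19 = -19/2)
g = 1/254413 (g = -2/(-169624 - 339202) = -2/(-508826) = -2*(-1/508826) = 1/254413 ≈ 3.9306e-6)
c = -1467/2 (c = -3*(235 - 1*(-19/2)) = -3*(235 + 19/2) = -3*489/2 = -1467/2 ≈ -733.50)
o(Q, Z) = -1467/46 (o(Q, Z) = -1467/2/23 = -1467/2*1/23 = -1467/46)
√(o(-644, -458) + g) = √(-1467/46 + 1/254413) = √(-373223825/11702998) = 65*I*√1033807734326/11702998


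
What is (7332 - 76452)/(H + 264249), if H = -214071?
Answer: -11520/8363 ≈ -1.3775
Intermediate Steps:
(7332 - 76452)/(H + 264249) = (7332 - 76452)/(-214071 + 264249) = -69120/50178 = -69120*1/50178 = -11520/8363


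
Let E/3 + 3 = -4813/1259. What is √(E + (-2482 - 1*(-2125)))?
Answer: I*√598318347/1259 ≈ 19.429*I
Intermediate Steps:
E = -25770/1259 (E = -9 + 3*(-4813/1259) = -9 - 14439/1259 = -25770/1259 ≈ -20.469)
√(E + (-2482 - 1*(-2125))) = √(-25770/1259 + (-2482 - 1*(-2125))) = √(-25770/1259 + (-2482 + 2125)) = √(-25770/1259 - 357) = √(-475233/1259) = I*√598318347/1259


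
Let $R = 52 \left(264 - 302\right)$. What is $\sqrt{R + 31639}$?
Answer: $\sqrt{29663} \approx 172.23$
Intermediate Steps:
$R = -1976$ ($R = 52 \left(-38\right) = -1976$)
$\sqrt{R + 31639} = \sqrt{-1976 + 31639} = \sqrt{29663}$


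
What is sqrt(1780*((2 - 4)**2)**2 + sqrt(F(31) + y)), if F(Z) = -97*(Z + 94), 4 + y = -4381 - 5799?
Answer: sqrt(28480 + I*sqrt(22309)) ≈ 168.76 + 0.4425*I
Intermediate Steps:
y = -10184 (y = -4 + (-4381 - 5799) = -4 - 10180 = -10184)
F(Z) = -9118 - 97*Z (F(Z) = -97*(94 + Z) = -9118 - 97*Z)
sqrt(1780*((2 - 4)**2)**2 + sqrt(F(31) + y)) = sqrt(1780*((2 - 4)**2)**2 + sqrt((-9118 - 97*31) - 10184)) = sqrt(1780*((-2)**2)**2 + sqrt((-9118 - 3007) - 10184)) = sqrt(1780*4**2 + sqrt(-12125 - 10184)) = sqrt(1780*16 + sqrt(-22309)) = sqrt(28480 + I*sqrt(22309))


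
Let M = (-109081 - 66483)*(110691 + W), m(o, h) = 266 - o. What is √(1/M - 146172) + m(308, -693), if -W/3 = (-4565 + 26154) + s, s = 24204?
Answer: -42 + I*√12535083062098596468141/292840752 ≈ -42.0 + 382.32*I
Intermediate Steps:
W = -137379 (W = -3*((-4565 + 26154) + 24204) = -3*(21589 + 24204) = -3*45793 = -137379)
M = 4685452032 (M = (-109081 - 66483)*(110691 - 137379) = -175564*(-26688) = 4685452032)
√(1/M - 146172) + m(308, -693) = √(1/4685452032 - 146172) + (266 - 1*308) = √(1/4685452032 - 146172) + (266 - 308) = √(-684881894421503/4685452032) - 42 = I*√12535083062098596468141/292840752 - 42 = -42 + I*√12535083062098596468141/292840752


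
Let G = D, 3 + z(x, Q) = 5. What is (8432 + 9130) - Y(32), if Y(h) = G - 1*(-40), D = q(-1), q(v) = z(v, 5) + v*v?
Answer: 17519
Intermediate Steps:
z(x, Q) = 2 (z(x, Q) = -3 + 5 = 2)
q(v) = 2 + v**2 (q(v) = 2 + v*v = 2 + v**2)
D = 3 (D = 2 + (-1)**2 = 2 + 1 = 3)
G = 3
Y(h) = 43 (Y(h) = 3 - 1*(-40) = 3 + 40 = 43)
(8432 + 9130) - Y(32) = (8432 + 9130) - 1*43 = 17562 - 43 = 17519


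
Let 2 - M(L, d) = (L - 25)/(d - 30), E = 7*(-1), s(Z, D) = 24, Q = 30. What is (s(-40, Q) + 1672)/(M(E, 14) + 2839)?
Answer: 1696/2839 ≈ 0.59739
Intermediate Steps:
E = -7
M(L, d) = 2 - (-25 + L)/(-30 + d) (M(L, d) = 2 - (L - 25)/(d - 30) = 2 - (-25 + L)/(-30 + d))
(s(-40, Q) + 1672)/(M(E, 14) + 2839) = (24 + 1672)/((-35 - 1*(-7) + 2*14)/(-30 + 14) + 2839) = 1696/((-35 + 7 + 28)/(-16) + 2839) = 1696/(-1/16*0 + 2839) = 1696/(0 + 2839) = 1696/2839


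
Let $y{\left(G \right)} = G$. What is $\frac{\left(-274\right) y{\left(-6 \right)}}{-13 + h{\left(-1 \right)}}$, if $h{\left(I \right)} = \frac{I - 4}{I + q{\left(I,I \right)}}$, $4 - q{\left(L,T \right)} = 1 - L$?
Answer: $- \frac{274}{3} \approx -91.333$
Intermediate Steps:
$q{\left(L,T \right)} = 3 + L$ ($q{\left(L,T \right)} = 4 - \left(1 - L\right) = 4 + \left(-1 + L\right) = 3 + L$)
$h{\left(I \right)} = \frac{-4 + I}{3 + 2 I}$ ($h{\left(I \right)} = \frac{I - 4}{I + \left(3 + I\right)} = \frac{-4 + I}{3 + 2 I}$)
$\frac{\left(-274\right) y{\left(-6 \right)}}{-13 + h{\left(-1 \right)}} = \frac{\left(-274\right) \left(-6\right)}{-13 + \frac{-4 - 1}{3 + 2 \left(-1\right)}} = \frac{1644}{-13 + \frac{1}{3 - 2} \left(-5\right)} = \frac{1644}{-13 + 1^{-1} \left(-5\right)} = \frac{1644}{-13 + 1 \left(-5\right)} = \frac{1644}{-13 - 5} = \frac{1644}{-18} = 1644 \left(- \frac{1}{18}\right) = - \frac{274}{3}$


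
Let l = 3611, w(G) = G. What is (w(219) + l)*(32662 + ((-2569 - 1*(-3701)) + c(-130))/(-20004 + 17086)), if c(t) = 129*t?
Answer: 182544222910/1459 ≈ 1.2512e+8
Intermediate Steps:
(w(219) + l)*(32662 + ((-2569 - 1*(-3701)) + c(-130))/(-20004 + 17086)) = (219 + 3611)*(32662 + ((-2569 - 1*(-3701)) + 129*(-130))/(-20004 + 17086)) = 3830*(32662 + ((-2569 + 3701) - 16770)/(-2918)) = 3830*(32662 + (1132 - 16770)*(-1/2918)) = 3830*(32662 - 15638*(-1/2918)) = 3830*(32662 + 7819/1459) = 3830*(47661677/1459) = 182544222910/1459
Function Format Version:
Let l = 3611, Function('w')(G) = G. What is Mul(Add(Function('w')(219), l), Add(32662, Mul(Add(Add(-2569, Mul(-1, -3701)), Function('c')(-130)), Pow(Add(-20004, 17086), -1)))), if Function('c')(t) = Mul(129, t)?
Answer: Rational(182544222910, 1459) ≈ 1.2512e+8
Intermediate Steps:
Mul(Add(Function('w')(219), l), Add(32662, Mul(Add(Add(-2569, Mul(-1, -3701)), Function('c')(-130)), Pow(Add(-20004, 17086), -1)))) = Mul(Add(219, 3611), Add(32662, Mul(Add(Add(-2569, Mul(-1, -3701)), Mul(129, -130)), Pow(Add(-20004, 17086), -1)))) = Mul(3830, Add(32662, Mul(Add(Add(-2569, 3701), -16770), Pow(-2918, -1)))) = Mul(3830, Add(32662, Mul(Add(1132, -16770), Rational(-1, 2918)))) = Mul(3830, Add(32662, Mul(-15638, Rational(-1, 2918)))) = Mul(3830, Add(32662, Rational(7819, 1459))) = Mul(3830, Rational(47661677, 1459)) = Rational(182544222910, 1459)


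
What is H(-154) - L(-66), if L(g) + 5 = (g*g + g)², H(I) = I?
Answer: -18404249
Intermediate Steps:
L(g) = -5 + (g + g²)² (L(g) = -5 + (g*g + g)² = -5 + (g² + g)² = -5 + (g + g²)²)
H(-154) - L(-66) = -154 - (-5 + (-66)²*(1 - 66)²) = -154 - (-5 + 4356*(-65)²) = -154 - (-5 + 4356*4225) = -154 - (-5 + 18404100) = -154 - 1*18404095 = -154 - 18404095 = -18404249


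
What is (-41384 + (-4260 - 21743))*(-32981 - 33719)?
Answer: 4494712900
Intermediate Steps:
(-41384 + (-4260 - 21743))*(-32981 - 33719) = (-41384 - 26003)*(-66700) = -67387*(-66700) = 4494712900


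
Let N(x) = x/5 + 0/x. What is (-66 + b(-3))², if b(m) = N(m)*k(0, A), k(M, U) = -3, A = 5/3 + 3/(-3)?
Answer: 103041/25 ≈ 4121.6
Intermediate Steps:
N(x) = x/5 (N(x) = x*(⅕) + 0 = x/5 + 0 = x/5)
A = ⅔ (A = 5*(⅓) + 3*(-⅓) = 5/3 - 1 = ⅔ ≈ 0.66667)
b(m) = -3*m/5 (b(m) = (m/5)*(-3) = -3*m/5)
(-66 + b(-3))² = (-66 - ⅗*(-3))² = (-66 + 9/5)² = (-321/5)² = 103041/25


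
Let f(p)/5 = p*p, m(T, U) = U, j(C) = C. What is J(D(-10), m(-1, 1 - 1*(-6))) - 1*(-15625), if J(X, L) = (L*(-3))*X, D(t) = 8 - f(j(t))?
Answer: 25957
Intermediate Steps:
f(p) = 5*p² (f(p) = 5*(p*p) = 5*p²)
D(t) = 8 - 5*t²
J(X, L) = -3*L*X (J(X, L) = (-3*L)*X = -3*L*X)
J(D(-10), m(-1, 1 - 1*(-6))) - 1*(-15625) = -3*(1 - 1*(-6))*(8 - 5*(-10)²) - 1*(-15625) = -3*(1 + 6)*(8 - 5*100) + 15625 = -3*7*(8 - 500) + 15625 = -3*7*(-492) + 15625 = 10332 + 15625 = 25957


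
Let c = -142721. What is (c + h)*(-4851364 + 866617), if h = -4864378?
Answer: 19952022718953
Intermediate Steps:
(c + h)*(-4851364 + 866617) = (-142721 - 4864378)*(-4851364 + 866617) = -5007099*(-3984747) = 19952022718953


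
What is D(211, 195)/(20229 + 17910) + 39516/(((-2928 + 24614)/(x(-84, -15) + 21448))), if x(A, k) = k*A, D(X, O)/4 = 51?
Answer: 814839230108/19692437 ≈ 41378.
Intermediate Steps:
D(X, O) = 204 (D(X, O) = 4*51 = 204)
x(A, k) = A*k
D(211, 195)/(20229 + 17910) + 39516/(((-2928 + 24614)/(x(-84, -15) + 21448))) = 204/(20229 + 17910) + 39516/(((-2928 + 24614)/(-84*(-15) + 21448))) = 204/38139 + 39516/((21686/(1260 + 21448))) = 204*(1/38139) + 39516/((21686/22708)) = 68/12713 + 39516/((21686*(1/22708))) = 68/12713 + 39516/(1549/1622) = 68/12713 + 39516*(1622/1549) = 68/12713 + 64094952/1549 = 814839230108/19692437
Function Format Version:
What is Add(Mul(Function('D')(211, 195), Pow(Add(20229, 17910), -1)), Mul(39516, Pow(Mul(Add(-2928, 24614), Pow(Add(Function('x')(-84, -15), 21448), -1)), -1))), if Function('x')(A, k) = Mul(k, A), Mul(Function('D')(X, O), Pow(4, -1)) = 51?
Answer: Rational(814839230108, 19692437) ≈ 41378.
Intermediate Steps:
Function('D')(X, O) = 204 (Function('D')(X, O) = Mul(4, 51) = 204)
Function('x')(A, k) = Mul(A, k)
Add(Mul(Function('D')(211, 195), Pow(Add(20229, 17910), -1)), Mul(39516, Pow(Mul(Add(-2928, 24614), Pow(Add(Function('x')(-84, -15), 21448), -1)), -1))) = Add(Mul(204, Pow(Add(20229, 17910), -1)), Mul(39516, Pow(Mul(Add(-2928, 24614), Pow(Add(Mul(-84, -15), 21448), -1)), -1))) = Add(Mul(204, Pow(38139, -1)), Mul(39516, Pow(Mul(21686, Pow(Add(1260, 21448), -1)), -1))) = Add(Mul(204, Rational(1, 38139)), Mul(39516, Pow(Mul(21686, Pow(22708, -1)), -1))) = Add(Rational(68, 12713), Mul(39516, Pow(Mul(21686, Rational(1, 22708)), -1))) = Add(Rational(68, 12713), Mul(39516, Pow(Rational(1549, 1622), -1))) = Add(Rational(68, 12713), Mul(39516, Rational(1622, 1549))) = Add(Rational(68, 12713), Rational(64094952, 1549)) = Rational(814839230108, 19692437)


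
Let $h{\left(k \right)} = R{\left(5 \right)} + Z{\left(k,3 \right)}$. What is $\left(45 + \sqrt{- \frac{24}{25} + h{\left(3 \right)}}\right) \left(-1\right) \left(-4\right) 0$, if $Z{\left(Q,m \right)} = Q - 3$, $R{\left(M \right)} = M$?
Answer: $0$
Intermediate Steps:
$Z{\left(Q,m \right)} = -3 + Q$
$h{\left(k \right)} = 2 + k$ ($h{\left(k \right)} = 5 + \left(-3 + k\right) = 2 + k$)
$\left(45 + \sqrt{- \frac{24}{25} + h{\left(3 \right)}}\right) \left(-1\right) \left(-4\right) 0 = \left(45 + \sqrt{- \frac{24}{25} + \left(2 + 3\right)}\right) \left(-1\right) \left(-4\right) 0 = \left(45 + \sqrt{\left(-24\right) \frac{1}{25} + 5}\right) 4 \cdot 0 = \left(45 + \sqrt{- \frac{24}{25} + 5}\right) 0 = \left(45 + \sqrt{\frac{101}{25}}\right) 0 = \left(45 + \frac{\sqrt{101}}{5}\right) 0 = 0$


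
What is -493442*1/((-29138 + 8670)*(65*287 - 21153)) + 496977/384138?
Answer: 123629504983/96277531308 ≈ 1.2841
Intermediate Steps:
-493442*1/((-29138 + 8670)*(65*287 - 21153)) + 496977/384138 = -493442*(-1/(20468*(18655 - 21153))) + 496977*(1/384138) = -493442/((-20468*(-2498))) + 165659/128046 = -493442/51129064 + 165659/128046 = -493442*1/51129064 + 165659/128046 = -14513/1503796 + 165659/128046 = 123629504983/96277531308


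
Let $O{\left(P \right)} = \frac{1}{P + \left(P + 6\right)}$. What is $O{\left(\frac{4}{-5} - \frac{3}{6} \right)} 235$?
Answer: $\frac{1175}{17} \approx 69.118$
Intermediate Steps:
$O{\left(P \right)} = \frac{1}{6 + 2 P}$ ($O{\left(P \right)} = \frac{1}{P + \left(6 + P\right)} = \frac{1}{6 + 2 P}$)
$O{\left(\frac{4}{-5} - \frac{3}{6} \right)} 235 = \frac{1}{2 \left(3 + \left(\frac{4}{-5} - \frac{3}{6}\right)\right)} 235 = \frac{1}{2 \left(3 + \left(4 \left(- \frac{1}{5}\right) - \frac{1}{2}\right)\right)} 235 = \frac{1}{2 \left(3 - \frac{13}{10}\right)} 235 = \frac{1}{2 \cdot \frac{17}{10}} \cdot 235 = \frac{1}{2} \cdot \frac{10}{17} \cdot 235 = \frac{5}{17} \cdot 235 = \frac{1175}{17}$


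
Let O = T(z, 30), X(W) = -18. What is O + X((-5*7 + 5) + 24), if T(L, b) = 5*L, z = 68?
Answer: 322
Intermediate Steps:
O = 340 (O = 5*68 = 340)
O + X((-5*7 + 5) + 24) = 340 - 18 = 322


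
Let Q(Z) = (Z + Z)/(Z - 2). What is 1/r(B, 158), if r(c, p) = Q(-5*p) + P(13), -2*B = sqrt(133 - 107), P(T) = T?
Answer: 198/2969 ≈ 0.066689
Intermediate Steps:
Q(Z) = 2*Z/(-2 + Z) (Q(Z) = (2*Z)/(-2 + Z) = 2*Z/(-2 + Z))
B = -sqrt(26)/2 (B = -sqrt(133 - 107)/2 = -sqrt(26)/2 ≈ -2.5495)
r(c, p) = 13 - 10*p/(-2 - 5*p) (r(c, p) = 2*(-5*p)/(-2 - 5*p) + 13 = -10*p/(-2 - 5*p) + 13 = 13 - 10*p/(-2 - 5*p))
1/r(B, 158) = 1/((26 + 75*158)/(2 + 5*158)) = 1/((26 + 11850)/(2 + 790)) = 1/(11876/792) = 1/((1/792)*11876) = 1/(2969/198) = 198/2969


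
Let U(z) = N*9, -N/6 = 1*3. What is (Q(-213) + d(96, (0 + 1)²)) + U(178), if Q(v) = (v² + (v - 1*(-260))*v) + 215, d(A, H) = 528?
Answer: 35939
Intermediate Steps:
N = -18 (N = -6*3 = -18)
Q(v) = 215 + v² + v*(260 + v) (Q(v) = (v² + (v + 260)*v) + 215 = (v² + (260 + v)*v) + 215 = (v² + v*(260 + v)) + 215 = 215 + v² + v*(260 + v))
U(z) = -162 (U(z) = -18*9 = -162)
(Q(-213) + d(96, (0 + 1)²)) + U(178) = ((215 + 2*(-213)² + 260*(-213)) + 528) - 162 = ((215 + 2*45369 - 55380) + 528) - 162 = ((215 + 90738 - 55380) + 528) - 162 = (35573 + 528) - 162 = 36101 - 162 = 35939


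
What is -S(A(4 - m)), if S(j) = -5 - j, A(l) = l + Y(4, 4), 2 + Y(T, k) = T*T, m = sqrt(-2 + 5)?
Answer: 23 - sqrt(3) ≈ 21.268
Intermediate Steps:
m = sqrt(3) ≈ 1.7320
Y(T, k) = -2 + T**2 (Y(T, k) = -2 + T*T = -2 + T**2)
A(l) = 14 + l (A(l) = l + (-2 + 4**2) = l + (-2 + 16) = l + 14 = 14 + l)
-S(A(4 - m)) = -(-5 - (14 + (4 - sqrt(3)))) = -(-5 - (18 - sqrt(3))) = -(-5 + (-18 + sqrt(3))) = -(-23 + sqrt(3)) = 23 - sqrt(3)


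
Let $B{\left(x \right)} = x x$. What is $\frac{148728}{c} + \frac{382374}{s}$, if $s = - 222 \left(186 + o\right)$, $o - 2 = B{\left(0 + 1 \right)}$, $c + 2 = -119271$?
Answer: $- \frac{137161967}{13239303} \approx -10.36$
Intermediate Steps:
$c = -119273$ ($c = -2 - 119271 = -119273$)
$B{\left(x \right)} = x^{2}$
$o = 3$ ($o = 2 + \left(0 + 1\right)^{2} = 2 + 1^{2} = 2 + 1 = 3$)
$s = -41958$ ($s = - 222 \left(186 + 3\right) = \left(-222\right) 189 = -41958$)
$\frac{148728}{c} + \frac{382374}{s} = \frac{148728}{-119273} + \frac{382374}{-41958} = 148728 \left(- \frac{1}{119273}\right) + 382374 \left(- \frac{1}{41958}\right) = - \frac{148728}{119273} - \frac{7081}{777} = - \frac{137161967}{13239303}$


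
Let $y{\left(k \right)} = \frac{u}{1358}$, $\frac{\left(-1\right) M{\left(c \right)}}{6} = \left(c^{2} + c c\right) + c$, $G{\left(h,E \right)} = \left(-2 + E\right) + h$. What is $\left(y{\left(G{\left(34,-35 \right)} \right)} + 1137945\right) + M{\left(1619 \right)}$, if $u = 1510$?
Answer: $- \frac{20591150224}{679} \approx -3.0326 \cdot 10^{7}$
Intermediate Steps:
$G{\left(h,E \right)} = -2 + E + h$
$M{\left(c \right)} = - 12 c^{2} - 6 c$ ($M{\left(c \right)} = - 6 \left(\left(c^{2} + c c\right) + c\right) = - 6 \left(\left(c^{2} + c^{2}\right) + c\right) = - 6 \left(2 c^{2} + c\right) = - 6 \left(c + 2 c^{2}\right) = - 12 c^{2} - 6 c$)
$y{\left(k \right)} = \frac{755}{679}$ ($y{\left(k \right)} = \frac{1510}{1358} = 1510 \cdot \frac{1}{1358} = \frac{755}{679}$)
$\left(y{\left(G{\left(34,-35 \right)} \right)} + 1137945\right) + M{\left(1619 \right)} = \left(\frac{755}{679} + 1137945\right) - 9714 \left(1 + 2 \cdot 1619\right) = \frac{772665410}{679} - 9714 \left(1 + 3238\right) = \frac{772665410}{679} - 9714 \cdot 3239 = \frac{772665410}{679} - 31463646 = - \frac{20591150224}{679}$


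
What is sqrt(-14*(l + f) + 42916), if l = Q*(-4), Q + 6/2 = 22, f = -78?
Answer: 12*sqrt(313) ≈ 212.30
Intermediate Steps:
Q = 19 (Q = -3 + 22 = 19)
l = -76 (l = 19*(-4) = -76)
sqrt(-14*(l + f) + 42916) = sqrt(-14*(-76 - 78) + 42916) = sqrt(-14*(-154) + 42916) = sqrt(2156 + 42916) = sqrt(45072) = 12*sqrt(313)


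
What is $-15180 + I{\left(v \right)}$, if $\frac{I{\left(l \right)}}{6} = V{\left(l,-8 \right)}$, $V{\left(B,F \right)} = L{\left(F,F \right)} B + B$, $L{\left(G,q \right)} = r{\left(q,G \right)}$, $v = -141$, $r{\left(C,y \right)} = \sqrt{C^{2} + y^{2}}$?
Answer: $-16026 - 6768 \sqrt{2} \approx -25597.0$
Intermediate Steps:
$L{\left(G,q \right)} = \sqrt{G^{2} + q^{2}}$ ($L{\left(G,q \right)} = \sqrt{q^{2} + G^{2}} = \sqrt{G^{2} + q^{2}}$)
$V{\left(B,F \right)} = B + B \sqrt{2} \sqrt{F^{2}}$ ($V{\left(B,F \right)} = \sqrt{F^{2} + F^{2}} B + B = \sqrt{2 F^{2}} B + B = \sqrt{2} \sqrt{F^{2}} B + B = B \sqrt{2} \sqrt{F^{2}} + B = B + B \sqrt{2} \sqrt{F^{2}}$)
$I{\left(l \right)} = 6 l \left(1 + 8 \sqrt{2}\right)$ ($I{\left(l \right)} = 6 l \left(1 + \sqrt{2} \sqrt{\left(-8\right)^{2}}\right) = 6 l \left(1 + \sqrt{2} \sqrt{64}\right) = 6 l \left(1 + \sqrt{2} \cdot 8\right) = 6 l \left(1 + 8 \sqrt{2}\right)$)
$-15180 + I{\left(v \right)} = -15180 + 6 \left(-141\right) \left(1 + 8 \sqrt{2}\right) = -15180 - \left(846 + 6768 \sqrt{2}\right) = -16026 - 6768 \sqrt{2}$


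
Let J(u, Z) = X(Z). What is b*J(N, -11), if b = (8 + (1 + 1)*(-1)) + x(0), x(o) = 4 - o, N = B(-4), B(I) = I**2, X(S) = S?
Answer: -110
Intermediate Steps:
N = 16 (N = (-4)**2 = 16)
J(u, Z) = Z
b = 10 (b = (8 + (1 + 1)*(-1)) + (4 - 1*0) = (8 + 2*(-1)) + (4 + 0) = (8 - 2) + 4 = 6 + 4 = 10)
b*J(N, -11) = 10*(-11) = -110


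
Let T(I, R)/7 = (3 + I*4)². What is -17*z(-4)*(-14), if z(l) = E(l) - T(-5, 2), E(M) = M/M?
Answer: -481236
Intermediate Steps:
T(I, R) = 7*(3 + 4*I)² (T(I, R) = 7*(3 + I*4)² = 7*(3 + 4*I)²)
E(M) = 1
z(l) = -2022 (z(l) = 1 - 7*(3 + 4*(-5))² = 1 - 7*(3 - 20)² = 1 - 7*(-17)² = 1 - 7*289 = 1 - 1*2023 = 1 - 2023 = -2022)
-17*z(-4)*(-14) = -17*(-2022)*(-14) = 34374*(-14) = -481236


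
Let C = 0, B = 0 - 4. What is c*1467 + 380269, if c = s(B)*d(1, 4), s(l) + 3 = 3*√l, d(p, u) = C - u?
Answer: 397873 - 35208*I ≈ 3.9787e+5 - 35208.0*I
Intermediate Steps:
B = -4
d(p, u) = -u (d(p, u) = 0 - u = -u)
s(l) = -3 + 3*√l
c = 12 - 24*I (c = (-3 + 3*√(-4))*(-1*4) = (-3 + 3*(2*I))*(-4) = (-3 + 6*I)*(-4) = 12 - 24*I ≈ 12.0 - 24.0*I)
c*1467 + 380269 = (12 - 24*I)*1467 + 380269 = (17604 - 35208*I) + 380269 = 397873 - 35208*I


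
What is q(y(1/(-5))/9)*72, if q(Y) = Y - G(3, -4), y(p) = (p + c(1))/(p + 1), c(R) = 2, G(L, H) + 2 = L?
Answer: -54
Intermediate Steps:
G(L, H) = -2 + L
y(p) = (2 + p)/(1 + p) (y(p) = (p + 2)/(p + 1) = (2 + p)/(1 + p))
q(Y) = -1 + Y (q(Y) = Y - (-2 + 3) = Y - 1*1 = Y - 1 = -1 + Y)
q(y(1/(-5))/9)*72 = (-1 + ((2 + 1/(-5))/(1 + 1/(-5)))/9)*72 = (-1 + ((2 - 1/5)/(1 - 1/5))*(1/9))*72 = (-1 + ((9/5)/(4/5))*(1/9))*72 = (-1 + ((5/4)*(9/5))*(1/9))*72 = (-1 + (9/4)*(1/9))*72 = (-1 + 1/4)*72 = -3/4*72 = -54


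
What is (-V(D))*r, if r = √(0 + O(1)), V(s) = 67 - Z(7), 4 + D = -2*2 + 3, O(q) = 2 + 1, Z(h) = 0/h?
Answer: -67*√3 ≈ -116.05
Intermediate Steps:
Z(h) = 0
O(q) = 3
D = -5 (D = -4 + (-2*2 + 3) = -4 + (-4 + 3) = -4 - 1 = -5)
V(s) = 67 (V(s) = 67 - 1*0 = 67 + 0 = 67)
r = √3 (r = √(0 + 3) = √3 ≈ 1.7320)
(-V(D))*r = (-1*67)*√3 = -67*√3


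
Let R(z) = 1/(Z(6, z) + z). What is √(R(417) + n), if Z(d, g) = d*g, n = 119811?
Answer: √1020856936890/2919 ≈ 346.14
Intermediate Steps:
R(z) = 1/(7*z) (R(z) = 1/(6*z + z) = 1/(7*z))
√(R(417) + n) = √((⅐)/417 + 119811) = √((⅐)*(1/417) + 119811) = √(1/2919 + 119811) = √(349728310/2919) = √1020856936890/2919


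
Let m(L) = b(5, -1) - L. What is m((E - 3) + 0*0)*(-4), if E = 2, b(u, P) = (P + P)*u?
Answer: 36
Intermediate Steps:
b(u, P) = 2*P*u (b(u, P) = (2*P)*u = 2*P*u)
m(L) = -10 - L (m(L) = 2*(-1)*5 - L = -10 - L)
m((E - 3) + 0*0)*(-4) = (-10 - ((2 - 3) + 0*0))*(-4) = (-10 - (-1 + 0))*(-4) = (-10 - 1*(-1))*(-4) = (-10 + 1)*(-4) = -9*(-4) = 36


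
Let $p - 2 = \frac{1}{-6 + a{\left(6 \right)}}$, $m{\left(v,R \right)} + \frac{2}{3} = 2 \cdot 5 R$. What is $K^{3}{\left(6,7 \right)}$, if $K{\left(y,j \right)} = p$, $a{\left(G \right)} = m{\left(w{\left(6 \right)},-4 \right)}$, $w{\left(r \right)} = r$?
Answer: $\frac{21253933}{2744000} \approx 7.7456$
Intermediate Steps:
$m{\left(v,R \right)} = - \frac{2}{3} + 10 R$ ($m{\left(v,R \right)} = - \frac{2}{3} + 2 \cdot 5 R = - \frac{2}{3} + 10 R$)
$a{\left(G \right)} = - \frac{122}{3}$ ($a{\left(G \right)} = - \frac{2}{3} + 10 \left(-4\right) = - \frac{2}{3} - 40 = - \frac{122}{3}$)
$p = \frac{277}{140}$ ($p = 2 + \frac{1}{-6 - \frac{122}{3}} = 2 + \frac{1}{- \frac{140}{3}} = 2 - \frac{3}{140} = \frac{277}{140} \approx 1.9786$)
$K{\left(y,j \right)} = \frac{277}{140}$
$K^{3}{\left(6,7 \right)} = \left(\frac{277}{140}\right)^{3} = \frac{21253933}{2744000}$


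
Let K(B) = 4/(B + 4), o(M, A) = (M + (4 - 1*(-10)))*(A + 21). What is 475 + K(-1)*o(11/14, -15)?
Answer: 4153/7 ≈ 593.29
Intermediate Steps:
o(M, A) = (14 + M)*(21 + A) (o(M, A) = (M + (4 + 10))*(21 + A) = (M + 14)*(21 + A) = (14 + M)*(21 + A))
K(B) = 4/(4 + B)
475 + K(-1)*o(11/14, -15) = 475 + (4/(4 - 1))*(294 + 14*(-15) + 21*(11/14) - 165/14) = 475 + (4/3)*(294 - 210 + 21*(11*(1/14)) - 165/14) = 475 + (4*(1/3))*(294 - 210 + 21*(11/14) - 15*11/14) = 475 + 4*(294 - 210 + 33/2 - 165/14)/3 = 475 + (4/3)*(621/7) = 475 + 828/7 = 4153/7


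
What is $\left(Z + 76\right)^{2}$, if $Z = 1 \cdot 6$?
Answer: $6724$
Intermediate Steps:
$Z = 6$
$\left(Z + 76\right)^{2} = \left(6 + 76\right)^{2} = 82^{2} = 6724$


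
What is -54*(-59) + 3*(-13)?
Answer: 3147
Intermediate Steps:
-54*(-59) + 3*(-13) = 3186 - 39 = 3147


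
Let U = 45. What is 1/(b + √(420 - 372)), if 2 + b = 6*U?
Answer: 67/17944 - √3/17944 ≈ 0.0036373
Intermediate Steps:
b = 268 (b = -2 + 6*45 = -2 + 270 = 268)
1/(b + √(420 - 372)) = 1/(268 + √(420 - 372)) = 1/(268 + √48) = 1/(268 + 4*√3)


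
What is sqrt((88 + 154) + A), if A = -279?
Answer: I*sqrt(37) ≈ 6.0828*I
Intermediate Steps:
sqrt((88 + 154) + A) = sqrt((88 + 154) - 279) = sqrt(242 - 279) = sqrt(-37) = I*sqrt(37)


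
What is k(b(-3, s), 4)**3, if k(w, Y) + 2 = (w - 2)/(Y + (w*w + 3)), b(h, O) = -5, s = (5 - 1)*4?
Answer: -357911/32768 ≈ -10.923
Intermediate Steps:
s = 16 (s = 4*4 = 16)
k(w, Y) = -2 + (-2 + w)/(3 + Y + w**2) (k(w, Y) = -2 + (w - 2)/(Y + (w*w + 3)) = -2 + (-2 + w)/(Y + (w**2 + 3)) = -2 + (-2 + w)/(Y + (3 + w**2)) = -2 + (-2 + w)/(3 + Y + w**2))
k(b(-3, s), 4)**3 = ((-8 - 5 - 2*4 - 2*(-5)**2)/(3 + 4 + (-5)**2))**3 = ((-8 - 5 - 8 - 2*25)/(3 + 4 + 25))**3 = ((-8 - 5 - 8 - 50)/32)**3 = ((1/32)*(-71))**3 = (-71/32)**3 = -357911/32768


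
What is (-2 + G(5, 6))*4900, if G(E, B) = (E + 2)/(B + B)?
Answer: -20825/3 ≈ -6941.7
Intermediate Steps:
G(E, B) = (2 + E)/(2*B) (G(E, B) = (2 + E)/((2*B)) = (2 + E)*(1/(2*B)) = (2 + E)/(2*B))
(-2 + G(5, 6))*4900 = (-2 + (½)*(2 + 5)/6)*4900 = (-2 + (½)*(⅙)*7)*4900 = (-2 + 7/12)*4900 = -17/12*4900 = -20825/3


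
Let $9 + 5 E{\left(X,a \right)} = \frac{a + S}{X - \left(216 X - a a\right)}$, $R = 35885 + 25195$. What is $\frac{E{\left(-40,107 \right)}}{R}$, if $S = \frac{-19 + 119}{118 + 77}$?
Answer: $- \frac{3516503}{119397809700} \approx -2.9452 \cdot 10^{-5}$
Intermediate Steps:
$R = 61080$
$S = \frac{20}{39}$ ($S = \frac{100}{195} = 100 \cdot \frac{1}{195} = \frac{20}{39} \approx 0.51282$)
$E{\left(X,a \right)} = - \frac{9}{5} + \frac{\frac{20}{39} + a}{5 \left(a^{2} - 215 X\right)}$ ($E{\left(X,a \right)} = - \frac{9}{5} + \frac{\left(a + \frac{20}{39}\right) \frac{1}{X - \left(216 X - a a\right)}}{5} = - \frac{9}{5} + \frac{\left(\frac{20}{39} + a\right) \frac{1}{X - \left(- a^{2} + 216 X\right)}}{5} = - \frac{9}{5} + \frac{\left(\frac{20}{39} + a\right) \frac{1}{a^{2} - 215 X}}{5} = - \frac{9}{5} + \frac{\frac{1}{a^{2} - 215 X} \left(\frac{20}{39} + a\right)}{5} = - \frac{9}{5} + \frac{\frac{20}{39} + a}{5 \left(a^{2} - 215 X\right)}$)
$\frac{E{\left(-40,107 \right)}}{R} = \frac{\frac{1}{195} \frac{1}{- 107^{2} + 215 \left(-40\right)} \left(-20 - -3018600 - 4173 + 351 \cdot 107^{2}\right)}{61080} = \frac{-20 + 3018600 - 4173 + 351 \cdot 11449}{195 \left(\left(-1\right) 11449 - 8600\right)} \frac{1}{61080} = \frac{-20 + 3018600 - 4173 + 4018599}{195 \left(-11449 - 8600\right)} \frac{1}{61080} = \frac{1}{195} \frac{1}{-20049} \cdot 7033006 \cdot \frac{1}{61080} = \frac{1}{195} \left(- \frac{1}{20049}\right) 7033006 \cdot \frac{1}{61080} = \left(- \frac{7033006}{3909555}\right) \frac{1}{61080} = - \frac{3516503}{119397809700}$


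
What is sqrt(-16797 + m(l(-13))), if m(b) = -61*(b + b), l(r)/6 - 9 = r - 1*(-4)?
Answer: I*sqrt(16797) ≈ 129.6*I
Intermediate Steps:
l(r) = 78 + 6*r (l(r) = 54 + 6*(r - 1*(-4)) = 54 + 6*(r + 4) = 54 + 6*(4 + r) = 54 + (24 + 6*r) = 78 + 6*r)
m(b) = -122*b
sqrt(-16797 + m(l(-13))) = sqrt(-16797 - 122*(78 + 6*(-13))) = sqrt(-16797 - 122*(78 - 78)) = sqrt(-16797 - 122*0) = sqrt(-16797 + 0) = sqrt(-16797) = I*sqrt(16797)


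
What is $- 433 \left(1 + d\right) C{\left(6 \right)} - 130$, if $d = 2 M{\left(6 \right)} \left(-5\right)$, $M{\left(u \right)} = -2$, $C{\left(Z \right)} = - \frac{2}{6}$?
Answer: $2901$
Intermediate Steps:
$C{\left(Z \right)} = - \frac{1}{3}$ ($C{\left(Z \right)} = \left(-2\right) \frac{1}{6} = - \frac{1}{3}$)
$d = 20$ ($d = 2 \left(-2\right) \left(-5\right) = \left(-4\right) \left(-5\right) = 20$)
$- 433 \left(1 + d\right) C{\left(6 \right)} - 130 = - 433 \left(1 + 20\right) \left(- \frac{1}{3}\right) - 130 = - 433 \cdot 21 \left(- \frac{1}{3}\right) - 130 = \left(-433\right) \left(-7\right) - 130 = 3031 - 130 = 2901$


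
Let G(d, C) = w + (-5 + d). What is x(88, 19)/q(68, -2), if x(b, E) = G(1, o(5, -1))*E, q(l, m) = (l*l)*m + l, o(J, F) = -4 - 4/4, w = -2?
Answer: 19/1530 ≈ 0.012418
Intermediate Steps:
o(J, F) = -5 (o(J, F) = -4 - 4*¼ = -4 - 1 = -5)
q(l, m) = l + m*l² (q(l, m) = l²*m + l = m*l² + l = l + m*l²)
G(d, C) = -7 + d (G(d, C) = -2 + (-5 + d) = -7 + d)
x(b, E) = -6*E (x(b, E) = (-7 + 1)*E = -6*E)
x(88, 19)/q(68, -2) = (-6*19)/((68*(1 + 68*(-2)))) = -114*1/(68*(1 - 136)) = -114/(68*(-135)) = -114/(-9180) = -114*(-1/9180) = 19/1530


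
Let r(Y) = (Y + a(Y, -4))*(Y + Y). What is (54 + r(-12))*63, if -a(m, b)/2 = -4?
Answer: 9450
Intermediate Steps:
a(m, b) = 8 (a(m, b) = -2*(-4) = 8)
r(Y) = 2*Y*(8 + Y) (r(Y) = (Y + 8)*(Y + Y) = (8 + Y)*(2*Y) = 2*Y*(8 + Y))
(54 + r(-12))*63 = (54 + 2*(-12)*(8 - 12))*63 = (54 + 2*(-12)*(-4))*63 = (54 + 96)*63 = 150*63 = 9450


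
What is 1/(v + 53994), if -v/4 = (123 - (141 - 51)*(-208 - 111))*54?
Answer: -1/6173934 ≈ -1.6197e-7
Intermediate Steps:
v = -6227928 (v = -4*(123 - (141 - 51)*(-208 - 111))*54 = -4*(123 - 90*(-319))*54 = -4*(123 - 1*(-28710))*54 = -4*(123 + 28710)*54 = -115332*54 = -4*1556982 = -6227928)
1/(v + 53994) = 1/(-6227928 + 53994) = 1/(-6173934) = -1/6173934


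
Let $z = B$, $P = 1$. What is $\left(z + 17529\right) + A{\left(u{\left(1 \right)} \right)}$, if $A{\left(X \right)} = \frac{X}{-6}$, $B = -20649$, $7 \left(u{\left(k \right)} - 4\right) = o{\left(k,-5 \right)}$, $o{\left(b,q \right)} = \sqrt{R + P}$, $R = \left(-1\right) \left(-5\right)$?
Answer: $- \frac{9362}{3} - \frac{\sqrt{6}}{42} \approx -3120.7$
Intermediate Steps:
$R = 5$
$o{\left(b,q \right)} = \sqrt{6}$ ($o{\left(b,q \right)} = \sqrt{5 + 1} = \sqrt{6}$)
$u{\left(k \right)} = 4 + \frac{\sqrt{6}}{7}$
$z = -20649$
$A{\left(X \right)} = - \frac{X}{6}$ ($A{\left(X \right)} = X \left(- \frac{1}{6}\right) = - \frac{X}{6}$)
$\left(z + 17529\right) + A{\left(u{\left(1 \right)} \right)} = \left(-20649 + 17529\right) - \frac{4 + \frac{\sqrt{6}}{7}}{6} = -3120 - \left(\frac{2}{3} + \frac{\sqrt{6}}{42}\right) = - \frac{9362}{3} - \frac{\sqrt{6}}{42}$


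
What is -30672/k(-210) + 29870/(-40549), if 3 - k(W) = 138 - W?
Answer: 17875562/202745 ≈ 88.168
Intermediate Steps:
k(W) = -135 + W (k(W) = 3 - (138 - W) = 3 + (-138 + W) = -135 + W)
-30672/k(-210) + 29870/(-40549) = -30672/(-135 - 210) + 29870/(-40549) = -30672/(-345) + 29870*(-1/40549) = -30672*(-1/345) - 29870/40549 = 10224/115 - 29870/40549 = 17875562/202745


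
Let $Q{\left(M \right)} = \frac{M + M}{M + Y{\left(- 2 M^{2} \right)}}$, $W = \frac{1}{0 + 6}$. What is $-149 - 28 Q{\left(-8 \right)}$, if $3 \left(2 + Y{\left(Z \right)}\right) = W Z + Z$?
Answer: $- \frac{42097}{269} \approx -156.49$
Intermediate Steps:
$W = \frac{1}{6} \approx 0.16667$
$Y{\left(Z \right)} = -2 + \frac{7 Z}{18}$ ($Y{\left(Z \right)} = -2 + \frac{\frac{Z}{6} + Z}{3} = -2 + \frac{\frac{7}{6} Z}{3} = -2 + \frac{7 Z}{18}$)
$Q{\left(M \right)} = \frac{2 M}{-2 + M - \frac{7 M^{2}}{9}}$ ($Q{\left(M \right)} = \frac{M + M}{M + \left(-2 + \frac{7 \left(- 2 M^{2}\right)}{18}\right)} = \frac{2 M}{M - \left(2 + \frac{7 M^{2}}{9}\right)} = \frac{2 M}{-2 + M - \frac{7 M^{2}}{9}}$)
$-149 - 28 Q{\left(-8 \right)} = -149 - 28 \cdot 18 \left(-8\right) \frac{1}{-18 - 7 \left(-8\right)^{2} + 9 \left(-8\right)} = -149 - 28 \cdot 18 \left(-8\right) \frac{1}{-18 - 448 - 72} = -149 - 28 \cdot 18 \left(-8\right) \frac{1}{-538} = -149 - 28 \cdot 18 \left(-8\right) \left(- \frac{1}{538}\right) = -149 - \frac{2016}{269} = - \frac{42097}{269}$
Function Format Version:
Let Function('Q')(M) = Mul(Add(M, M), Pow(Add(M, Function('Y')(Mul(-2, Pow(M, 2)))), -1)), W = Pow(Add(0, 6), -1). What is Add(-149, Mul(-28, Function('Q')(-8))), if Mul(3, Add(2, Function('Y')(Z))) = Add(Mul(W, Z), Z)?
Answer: Rational(-42097, 269) ≈ -156.49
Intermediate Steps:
W = Rational(1, 6) (W = Pow(6, -1) = Rational(1, 6) ≈ 0.16667)
Function('Y')(Z) = Add(-2, Mul(Rational(7, 18), Z)) (Function('Y')(Z) = Add(-2, Mul(Rational(1, 3), Add(Mul(Rational(1, 6), Z), Z))) = Add(-2, Mul(Rational(1, 3), Mul(Rational(7, 6), Z))) = Add(-2, Mul(Rational(7, 18), Z)))
Function('Q')(M) = Mul(2, M, Pow(Add(-2, M, Mul(Rational(-7, 9), Pow(M, 2))), -1)) (Function('Q')(M) = Mul(Add(M, M), Pow(Add(M, Add(-2, Mul(Rational(7, 18), Mul(-2, Pow(M, 2))))), -1)) = Mul(Mul(2, M), Pow(Add(M, Add(-2, Mul(Rational(-7, 9), Pow(M, 2)))), -1)) = Mul(Mul(2, M), Pow(Add(-2, M, Mul(Rational(-7, 9), Pow(M, 2))), -1)) = Mul(2, M, Pow(Add(-2, M, Mul(Rational(-7, 9), Pow(M, 2))), -1)))
Add(-149, Mul(-28, Function('Q')(-8))) = Add(-149, Mul(-28, Mul(18, -8, Pow(Add(-18, Mul(-7, Pow(-8, 2)), Mul(9, -8)), -1)))) = Add(-149, Mul(-28, Mul(18, -8, Pow(Add(-18, Mul(-7, 64), -72), -1)))) = Add(-149, Mul(-28, Mul(18, -8, Pow(Add(-18, -448, -72), -1)))) = Add(-149, Mul(-28, Mul(18, -8, Pow(-538, -1)))) = Add(-149, Mul(-28, Mul(18, -8, Rational(-1, 538)))) = Add(-149, Mul(-28, Rational(72, 269))) = Add(-149, Rational(-2016, 269)) = Rational(-42097, 269)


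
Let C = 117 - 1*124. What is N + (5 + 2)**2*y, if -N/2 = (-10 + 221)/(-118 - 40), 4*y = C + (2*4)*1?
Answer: 4715/316 ≈ 14.921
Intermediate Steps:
C = -7 (C = 117 - 124 = -7)
y = 1/4 (y = (-7 + (2*4)*1)/4 = (-7 + 8*1)/4 = (-7 + 8)/4 = (1/4)*1 = 1/4 ≈ 0.25000)
N = 211/79 (N = -2*(-10 + 221)/(-118 - 40) = -422/(-158) = -422*(-1)/158 = -2*(-211/158) = 211/79 ≈ 2.6709)
N + (5 + 2)**2*y = 211/79 + (5 + 2)**2*(1/4) = 211/79 + 7**2*(1/4) = 211/79 + 49*(1/4) = 211/79 + 49/4 = 4715/316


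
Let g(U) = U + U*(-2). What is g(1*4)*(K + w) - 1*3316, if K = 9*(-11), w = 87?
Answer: -3268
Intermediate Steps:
g(U) = -U (g(U) = U - 2*U = -U)
K = -99
g(1*4)*(K + w) - 1*3316 = (-4)*(-99 + 87) - 1*3316 = -1*4*(-12) - 3316 = -4*(-12) - 3316 = 48 - 3316 = -3268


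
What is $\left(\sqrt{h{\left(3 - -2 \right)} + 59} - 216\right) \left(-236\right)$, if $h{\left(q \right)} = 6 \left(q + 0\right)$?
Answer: $50976 - 236 \sqrt{89} \approx 48750.0$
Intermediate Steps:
$h{\left(q \right)} = 6 q$
$\left(\sqrt{h{\left(3 - -2 \right)} + 59} - 216\right) \left(-236\right) = \left(\sqrt{6 \left(3 - -2\right) + 59} - 216\right) \left(-236\right) = \left(\sqrt{6 \left(3 + 2\right) + 59} - 216\right) \left(-236\right) = \left(\sqrt{6 \cdot 5 + 59} - 216\right) \left(-236\right) = \left(\sqrt{30 + 59} - 216\right) \left(-236\right) = \left(\sqrt{89} - 216\right) \left(-236\right) = \left(-216 + \sqrt{89}\right) \left(-236\right) = 50976 - 236 \sqrt{89}$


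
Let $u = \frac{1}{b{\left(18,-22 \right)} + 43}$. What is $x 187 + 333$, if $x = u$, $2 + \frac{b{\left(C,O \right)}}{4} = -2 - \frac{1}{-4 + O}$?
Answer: $\frac{119980}{353} \approx 339.89$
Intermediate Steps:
$b{\left(C,O \right)} = -16 - \frac{4}{-4 + O}$ ($b{\left(C,O \right)} = -8 + 4 \left(-2 - \frac{1}{-4 + O}\right) = -8 - \left(8 + \frac{4}{-4 + O}\right) = -16 - \frac{4}{-4 + O}$)
$u = \frac{13}{353}$ ($u = \frac{1}{\frac{4 \left(15 - -88\right)}{-4 - 22} + 43} = \frac{1}{\frac{4 \left(15 + 88\right)}{-26} + 43} = \frac{1}{4 \left(- \frac{1}{26}\right) 103 + 43} = \frac{1}{- \frac{206}{13} + 43} = \frac{1}{\frac{353}{13}} = \frac{13}{353} \approx 0.036827$)
$x = \frac{13}{353} \approx 0.036827$
$x 187 + 333 = \frac{13}{353} \cdot 187 + 333 = \frac{2431}{353} + 333 = \frac{119980}{353}$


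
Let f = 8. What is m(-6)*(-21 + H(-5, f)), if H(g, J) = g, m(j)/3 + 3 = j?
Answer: 702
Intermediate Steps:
m(j) = -9 + 3*j
m(-6)*(-21 + H(-5, f)) = (-9 + 3*(-6))*(-21 - 5) = (-9 - 18)*(-26) = -27*(-26) = 702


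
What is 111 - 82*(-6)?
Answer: 603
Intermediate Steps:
111 - 82*(-6) = 111 + 492 = 603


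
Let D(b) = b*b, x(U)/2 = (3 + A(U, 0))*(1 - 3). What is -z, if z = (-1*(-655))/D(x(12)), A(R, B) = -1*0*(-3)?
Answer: -655/144 ≈ -4.5486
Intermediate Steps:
A(R, B) = 0 (A(R, B) = 0*(-3) = 0)
x(U) = -12 (x(U) = 2*((3 + 0)*(1 - 3)) = 2*(3*(-2)) = 2*(-6) = -12)
D(b) = b**2
z = 655/144 (z = (-1*(-655))/((-12)**2) = 655/144 ≈ 4.5486)
-z = -1*655/144 = -655/144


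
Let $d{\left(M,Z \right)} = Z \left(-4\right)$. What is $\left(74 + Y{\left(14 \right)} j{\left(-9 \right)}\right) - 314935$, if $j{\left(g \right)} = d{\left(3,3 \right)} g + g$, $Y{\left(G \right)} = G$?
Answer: $-313475$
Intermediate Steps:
$d{\left(M,Z \right)} = - 4 Z$
$j{\left(g \right)} = - 11 g$ ($j{\left(g \right)} = \left(-4\right) 3 g + g = - 12 g + g = - 11 g$)
$\left(74 + Y{\left(14 \right)} j{\left(-9 \right)}\right) - 314935 = \left(74 + 14 \left(\left(-11\right) \left(-9\right)\right)\right) - 314935 = \left(74 + 14 \cdot 99\right) - 314935 = \left(74 + 1386\right) - 314935 = 1460 - 314935 = -313475$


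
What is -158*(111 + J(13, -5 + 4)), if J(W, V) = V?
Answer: -17380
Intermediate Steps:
-158*(111 + J(13, -5 + 4)) = -158*(111 + (-5 + 4)) = -158*(111 - 1) = -158*110 = -17380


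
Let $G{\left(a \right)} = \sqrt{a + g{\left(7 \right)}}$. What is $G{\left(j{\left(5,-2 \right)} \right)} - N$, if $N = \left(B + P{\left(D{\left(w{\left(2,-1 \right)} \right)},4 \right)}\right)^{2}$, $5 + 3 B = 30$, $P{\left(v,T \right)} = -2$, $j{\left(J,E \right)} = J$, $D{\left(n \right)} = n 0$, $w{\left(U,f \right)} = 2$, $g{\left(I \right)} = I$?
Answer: $- \frac{361}{9} + 2 \sqrt{3} \approx -36.647$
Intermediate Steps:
$D{\left(n \right)} = 0$
$G{\left(a \right)} = \sqrt{7 + a}$ ($G{\left(a \right)} = \sqrt{a + 7} = \sqrt{7 + a}$)
$B = \frac{25}{3}$ ($B = - \frac{5}{3} + \frac{1}{3} \cdot 30 = - \frac{5}{3} + 10 = \frac{25}{3} \approx 8.3333$)
$N = \frac{361}{9}$ ($N = \left(\frac{25}{3} - 2\right)^{2} = \left(\frac{19}{3}\right)^{2} = \frac{361}{9} \approx 40.111$)
$G{\left(j{\left(5,-2 \right)} \right)} - N = \sqrt{7 + 5} - \frac{361}{9} = \sqrt{12} - \frac{361}{9} = 2 \sqrt{3} - \frac{361}{9} = - \frac{361}{9} + 2 \sqrt{3}$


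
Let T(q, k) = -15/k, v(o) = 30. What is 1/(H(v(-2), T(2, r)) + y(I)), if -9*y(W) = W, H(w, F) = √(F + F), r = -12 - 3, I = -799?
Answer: 7191/638239 - 81*√2/638239 ≈ 0.011087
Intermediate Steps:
r = -15
H(w, F) = √2*√F (H(w, F) = √(2*F) = √2*√F)
y(W) = -W/9
1/(H(v(-2), T(2, r)) + y(I)) = 1/(√2*√(-15/(-15)) - ⅑*(-799)) = 1/(√2*√(-15*(-1/15)) + 799/9) = 1/(√2*√1 + 799/9) = 1/(√2*1 + 799/9) = 1/(√2 + 799/9) = 1/(799/9 + √2)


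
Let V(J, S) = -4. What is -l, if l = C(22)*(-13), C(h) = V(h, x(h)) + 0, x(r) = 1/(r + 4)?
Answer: -52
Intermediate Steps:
x(r) = 1/(4 + r)
C(h) = -4 (C(h) = -4 + 0 = -4)
l = 52 (l = -4*(-13) = 52)
-l = -1*52 = -52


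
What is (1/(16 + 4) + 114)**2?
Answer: 5202961/400 ≈ 13007.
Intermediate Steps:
(1/(16 + 4) + 114)**2 = (1/20 + 114)**2 = (2281/20)**2 = 5202961/400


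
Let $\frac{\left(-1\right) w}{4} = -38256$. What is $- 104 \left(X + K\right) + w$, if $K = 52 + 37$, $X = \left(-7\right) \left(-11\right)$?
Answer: $135760$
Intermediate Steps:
$X = 77$
$K = 89$
$w = 153024$ ($w = \left(-4\right) \left(-38256\right) = 153024$)
$- 104 \left(X + K\right) + w = - 104 \left(77 + 89\right) + 153024 = \left(-104\right) 166 + 153024 = -17264 + 153024 = 135760$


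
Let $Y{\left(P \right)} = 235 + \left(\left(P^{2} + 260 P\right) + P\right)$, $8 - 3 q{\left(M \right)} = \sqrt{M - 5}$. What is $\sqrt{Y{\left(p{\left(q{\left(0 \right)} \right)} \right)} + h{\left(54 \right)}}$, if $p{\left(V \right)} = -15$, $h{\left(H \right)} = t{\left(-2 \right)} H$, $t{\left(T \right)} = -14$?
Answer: $i \sqrt{4211} \approx 64.892 i$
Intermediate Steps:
$q{\left(M \right)} = \frac{8}{3} - \frac{\sqrt{-5 + M}}{3}$ ($q{\left(M \right)} = \frac{8}{3} - \frac{\sqrt{M - 5}}{3} = \frac{8}{3} - \frac{\sqrt{-5 + M}}{3}$)
$h{\left(H \right)} = - 14 H$
$Y{\left(P \right)} = 235 + P^{2} + 261 P$ ($Y{\left(P \right)} = 235 + \left(P^{2} + 261 P\right) = 235 + P^{2} + 261 P$)
$\sqrt{Y{\left(p{\left(q{\left(0 \right)} \right)} \right)} + h{\left(54 \right)}} = \sqrt{\left(235 + \left(-15\right)^{2} + 261 \left(-15\right)\right) - 756} = \sqrt{\left(235 + 225 - 3915\right) - 756} = \sqrt{-3455 - 756} = \sqrt{-4211} = i \sqrt{4211}$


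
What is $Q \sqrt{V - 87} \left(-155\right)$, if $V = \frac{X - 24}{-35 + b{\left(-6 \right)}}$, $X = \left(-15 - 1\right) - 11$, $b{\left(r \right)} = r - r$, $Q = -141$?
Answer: $\frac{4371 i \sqrt{104790}}{7} \approx 2.0214 \cdot 10^{5} i$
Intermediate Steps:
$b{\left(r \right)} = 0$
$X = -27$ ($X = -16 - 11 = -27$)
$V = \frac{51}{35}$ ($V = \frac{-27 - 24}{-35 + 0} = - \frac{51}{-35} = \left(-51\right) \left(- \frac{1}{35}\right) = \frac{51}{35} \approx 1.4571$)
$Q \sqrt{V - 87} \left(-155\right) = - 141 \sqrt{\frac{51}{35} - 87} \left(-155\right) = - 141 \sqrt{- \frac{2994}{35}} \left(-155\right) = - 141 \frac{i \sqrt{104790}}{35} \left(-155\right) = - \frac{141 i \sqrt{104790}}{35} \left(-155\right) = \frac{4371 i \sqrt{104790}}{7}$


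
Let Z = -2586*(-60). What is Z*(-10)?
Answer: -1551600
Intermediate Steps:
Z = 155160
Z*(-10) = 155160*(-10) = -1551600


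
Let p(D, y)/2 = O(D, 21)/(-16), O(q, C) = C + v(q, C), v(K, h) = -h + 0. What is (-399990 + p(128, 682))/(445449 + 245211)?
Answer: -13333/23022 ≈ -0.57914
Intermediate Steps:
v(K, h) = -h
O(q, C) = 0 (O(q, C) = C - C = 0)
p(D, y) = 0 (p(D, y) = 2*(0/(-16)) = 2*(0*(-1/16)) = 2*0 = 0)
(-399990 + p(128, 682))/(445449 + 245211) = (-399990 + 0)/(445449 + 245211) = -399990/690660 = -399990*1/690660 = -13333/23022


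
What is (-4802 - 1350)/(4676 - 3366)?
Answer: -3076/655 ≈ -4.6962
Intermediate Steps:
(-4802 - 1350)/(4676 - 3366) = -6152/1310 = -6152*1/1310 = -3076/655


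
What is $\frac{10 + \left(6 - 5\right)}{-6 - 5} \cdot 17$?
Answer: $-17$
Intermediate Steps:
$\frac{10 + \left(6 - 5\right)}{-6 - 5} \cdot 17 = \frac{10 + 1}{-11} \cdot 17 = 11 \left(- \frac{1}{11}\right) 17 = \left(-1\right) 17 = -17$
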